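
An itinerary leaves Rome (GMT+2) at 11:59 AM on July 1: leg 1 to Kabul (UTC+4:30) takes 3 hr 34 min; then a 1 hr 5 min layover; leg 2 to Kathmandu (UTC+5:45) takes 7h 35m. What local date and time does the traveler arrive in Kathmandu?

3:58 AM on July 2

Convert departure to UTC: 11:59 AM − 2:00 = 9:59 AM UTC on Jul 1.
Add 3 hours 34 minutes leg 1 → 1:33 PM UTC.
Add 1 hour 5 minutes layover in Kabul → 2:38 PM UTC.
Add 7 hours and 35 minutes leg 2 → 10:13 PM UTC.
Kathmandu is UTC+5:45, so local arrival = 10:13 PM + 5:45 = 3:58 AM on Jul 2.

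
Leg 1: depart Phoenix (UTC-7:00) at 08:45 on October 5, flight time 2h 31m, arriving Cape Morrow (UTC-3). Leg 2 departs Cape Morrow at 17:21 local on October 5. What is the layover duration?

Convert departure to UTC: 08:45 + 7:00 = 15:45 UTC on Oct 5.
Add 2 hours and 31 minutes flight time → 18:16 UTC.
Cape Morrow is UTC−3:00, so local arrival = 18:16 − 3:00 = 15:16 on Oct 5.
Layover = 17:21 − 15:16 = 2 hours 5 minutes.

2 hours 5 minutes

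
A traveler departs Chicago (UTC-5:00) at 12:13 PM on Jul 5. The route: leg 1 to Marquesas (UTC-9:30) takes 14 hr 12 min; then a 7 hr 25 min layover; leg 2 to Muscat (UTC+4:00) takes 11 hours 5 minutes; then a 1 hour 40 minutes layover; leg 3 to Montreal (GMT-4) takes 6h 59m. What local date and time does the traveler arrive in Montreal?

6:34 AM on July 7

Convert departure to UTC: 12:13 PM + 5:00 = 5:13 PM UTC on Jul 5.
Add 14 hours 12 minutes leg 1 → 7:25 AM UTC (Jul 6).
Add 7 hours 25 minutes layover in Marquesas → 2:50 PM UTC.
Add 11 hours and 5 minutes leg 2 → 1:55 AM UTC (Jul 7).
Add 1 hour and 40 minutes layover in Muscat → 3:35 AM UTC.
Add 6 hours and 59 minutes leg 3 → 10:34 AM UTC.
Montreal is UTC−4:00, so local arrival = 10:34 AM − 4:00 = 6:34 AM on Jul 7.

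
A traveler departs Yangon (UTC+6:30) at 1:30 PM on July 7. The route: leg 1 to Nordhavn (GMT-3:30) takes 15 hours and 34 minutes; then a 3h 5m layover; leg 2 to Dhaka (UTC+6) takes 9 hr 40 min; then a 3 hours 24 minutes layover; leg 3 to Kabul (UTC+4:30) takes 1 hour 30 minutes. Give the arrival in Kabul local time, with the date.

Convert departure to UTC: 1:30 PM − 6:30 = 7:00 AM UTC on Jul 7.
Add 15 hours and 34 minutes leg 1 → 10:34 PM UTC.
Add 3 hours 5 minutes layover in Nordhavn → 1:39 AM UTC (Jul 8).
Add 9 hours and 40 minutes leg 2 → 11:19 AM UTC.
Add 3 hours 24 minutes layover in Dhaka → 2:43 PM UTC.
Add 1 hour 30 minutes leg 3 → 4:13 PM UTC.
Kabul is UTC+4:30, so local arrival = 4:13 PM + 4:30 = 8:43 PM on Jul 8.

8:43 PM on July 8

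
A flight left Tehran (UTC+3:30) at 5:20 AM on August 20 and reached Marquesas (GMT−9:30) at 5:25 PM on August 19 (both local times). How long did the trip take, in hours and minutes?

Departure in UTC: 5:20 AM − 3:30 = 1:50 AM on Aug 20.
Arrival in UTC: 5:25 PM + 9:30 = 2:55 AM on Aug 20.
Elapsed = 2:55 AM − 1:50 AM = 1 hour 5 minutes.

1 hour 5 minutes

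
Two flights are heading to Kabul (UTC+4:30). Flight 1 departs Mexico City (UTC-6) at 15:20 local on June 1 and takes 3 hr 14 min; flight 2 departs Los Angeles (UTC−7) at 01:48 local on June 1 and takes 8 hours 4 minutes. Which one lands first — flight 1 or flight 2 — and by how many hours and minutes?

Flight 1 in UTC: 15:20 + 6:00 = 21:20 on Jun 1.
+3 hours 14 minutes → arrive 00:34 UTC on Jun 2.
Flight 2 in UTC: 01:48 + 7:00 = 08:48 on Jun 1.
+8 hours 4 minutes → arrive 16:52 UTC on Jun 1.
Flight 2 lands earlier by 7 hours 42 minutes.

the second, by 7 hours 42 minutes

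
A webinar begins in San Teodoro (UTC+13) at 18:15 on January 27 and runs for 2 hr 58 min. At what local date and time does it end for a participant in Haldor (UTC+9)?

Haldor is 4:00 behind San Teodoro.
After 2 hours 58 minutes it is 21:13 in San Teodoro.
Shift by the zone difference: 21:13 − 4:00 = 17:13 on Jan 27 in Haldor.

17:13 on Jan 27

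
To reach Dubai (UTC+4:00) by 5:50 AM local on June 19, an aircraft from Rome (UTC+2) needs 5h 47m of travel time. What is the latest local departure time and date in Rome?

10:03 PM on June 18

Target arrival in UTC: 5:50 AM − 4:00 = 1:50 AM on Jun 19.
Subtract 5 hours 47 minutes → departure 8:03 PM UTC on Jun 18.
Rome is UTC+2:00: 8:03 PM + 2:00 = 10:03 PM on Jun 18.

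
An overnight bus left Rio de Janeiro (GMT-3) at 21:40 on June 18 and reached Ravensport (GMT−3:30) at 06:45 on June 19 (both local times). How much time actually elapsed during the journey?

Departure in UTC: 21:40 + 3:00 = 00:40 on Jun 19.
Arrival in UTC: 06:45 + 3:30 = 10:15 on Jun 19.
Elapsed = 10:15 − 00:40 = 9 hours 35 minutes.

9 hours 35 minutes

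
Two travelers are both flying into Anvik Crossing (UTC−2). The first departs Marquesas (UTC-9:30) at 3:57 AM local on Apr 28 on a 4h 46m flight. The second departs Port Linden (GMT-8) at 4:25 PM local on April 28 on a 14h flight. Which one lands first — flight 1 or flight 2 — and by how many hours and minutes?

Flight 1 in UTC: 3:57 AM + 9:30 = 1:27 PM on Apr 28.
+4 hours and 46 minutes → arrive 6:13 PM UTC on Apr 28.
Flight 2 in UTC: 4:25 PM + 8:00 = 12:25 AM on Apr 29.
+14 hours → arrive 2:25 PM UTC on Apr 29.
Flight 1 lands earlier by 20 hours 12 minutes.

the first, by 20 hours 12 minutes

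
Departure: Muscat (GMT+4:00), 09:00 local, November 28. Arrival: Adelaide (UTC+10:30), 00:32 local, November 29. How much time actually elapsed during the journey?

9 hours 2 minutes

Adelaide is 6:30 ahead of Muscat.
Clock-face elapsed time (ignoring zones) is 15 hours 32 minutes.
Actual elapsed = 15 hours 32 minutes − 6:30 = 9 hours 2 minutes.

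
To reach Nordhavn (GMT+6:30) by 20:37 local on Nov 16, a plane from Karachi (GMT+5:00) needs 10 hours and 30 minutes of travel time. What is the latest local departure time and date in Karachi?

Target arrival in UTC: 20:37 − 6:30 = 14:07 on Nov 16.
Subtract 10 hours and 30 minutes → departure 03:37 UTC on Nov 16.
Karachi is UTC+5:00: 03:37 + 5:00 = 08:37 on Nov 16.

08:37 on November 16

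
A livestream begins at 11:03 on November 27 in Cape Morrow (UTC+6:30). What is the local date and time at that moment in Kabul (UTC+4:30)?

In UTC: 11:03 − 6:30 = 04:33 on Nov 27.
Kabul is UTC+4:30: 04:33 + 4:30 = 09:03 on Nov 27.

09:03 on November 27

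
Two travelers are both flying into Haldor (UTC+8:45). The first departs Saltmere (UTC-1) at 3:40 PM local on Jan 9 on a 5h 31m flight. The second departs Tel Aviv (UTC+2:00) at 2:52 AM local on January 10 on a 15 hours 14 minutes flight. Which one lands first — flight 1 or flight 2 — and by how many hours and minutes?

Flight 1 in UTC: 3:40 PM + 1:00 = 4:40 PM on Jan 9.
+5 hours 31 minutes → arrive 10:11 PM UTC on Jan 9.
Flight 2 in UTC: 2:52 AM − 2:00 = 12:52 AM on Jan 10.
+15 hours and 14 minutes → arrive 4:06 PM UTC on Jan 10.
Flight 1 lands earlier by 17 hours 55 minutes.

the first, by 17 hours 55 minutes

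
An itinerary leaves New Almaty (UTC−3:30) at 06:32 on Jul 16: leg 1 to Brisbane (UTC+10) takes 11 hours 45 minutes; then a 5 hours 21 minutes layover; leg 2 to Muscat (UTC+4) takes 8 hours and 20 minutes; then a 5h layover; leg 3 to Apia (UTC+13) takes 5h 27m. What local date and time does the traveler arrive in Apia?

Convert departure to UTC: 06:32 + 3:30 = 10:02 UTC on Jul 16.
Add 11 hours and 45 minutes leg 1 → 21:47 UTC.
Add 5 hours and 21 minutes layover in Brisbane → 03:08 UTC (Jul 17).
Add 8 hours and 20 minutes leg 2 → 11:28 UTC.
Add 5 hours layover in Muscat → 16:28 UTC.
Add 5 hours and 27 minutes leg 3 → 21:55 UTC.
Apia is UTC+13:00, so local arrival = 21:55 + 13:00 = 10:55 on Jul 18.

10:55 on July 18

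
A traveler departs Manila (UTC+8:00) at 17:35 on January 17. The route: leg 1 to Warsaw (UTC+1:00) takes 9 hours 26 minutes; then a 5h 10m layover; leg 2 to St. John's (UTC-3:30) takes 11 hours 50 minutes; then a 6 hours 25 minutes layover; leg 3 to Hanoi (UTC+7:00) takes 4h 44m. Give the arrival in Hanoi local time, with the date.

06:10 on January 19

Convert departure to UTC: 17:35 − 8:00 = 09:35 UTC on Jan 17.
Add 9 hours 26 minutes leg 1 → 19:01 UTC.
Add 5 hours and 10 minutes layover in Warsaw → 00:11 UTC (Jan 18).
Add 11 hours and 50 minutes leg 2 → 12:01 UTC.
Add 6 hours and 25 minutes layover in St. John's → 18:26 UTC.
Add 4 hours 44 minutes leg 3 → 23:10 UTC.
Hanoi is UTC+7:00, so local arrival = 23:10 + 7:00 = 06:10 on Jan 19.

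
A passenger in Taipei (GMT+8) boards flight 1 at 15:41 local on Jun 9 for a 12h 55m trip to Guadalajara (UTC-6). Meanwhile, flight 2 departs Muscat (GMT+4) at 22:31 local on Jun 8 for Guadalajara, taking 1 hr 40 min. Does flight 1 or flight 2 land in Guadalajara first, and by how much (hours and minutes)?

the second, by 24 hours 25 minutes

Flight 1 in UTC: 15:41 − 8:00 = 07:41 on Jun 9.
+12 hours and 55 minutes → arrive 20:36 UTC on Jun 9.
Flight 2 in UTC: 22:31 − 4:00 = 18:31 on Jun 8.
+1 hour and 40 minutes → arrive 20:11 UTC on Jun 8.
Flight 2 lands earlier by 24 hours 25 minutes.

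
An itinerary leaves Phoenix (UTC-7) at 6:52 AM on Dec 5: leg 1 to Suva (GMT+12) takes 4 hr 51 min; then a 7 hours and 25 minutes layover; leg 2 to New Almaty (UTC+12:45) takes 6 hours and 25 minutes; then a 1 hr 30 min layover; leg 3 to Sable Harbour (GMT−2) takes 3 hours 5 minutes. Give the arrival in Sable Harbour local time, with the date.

11:08 AM on December 6

Convert departure to UTC: 6:52 AM + 7:00 = 1:52 PM UTC on Dec 5.
Add 4 hours and 51 minutes leg 1 → 6:43 PM UTC.
Add 7 hours and 25 minutes layover in Suva → 2:08 AM UTC (Dec 6).
Add 6 hours 25 minutes leg 2 → 8:33 AM UTC.
Add 1 hour and 30 minutes layover in New Almaty → 10:03 AM UTC.
Add 3 hours 5 minutes leg 3 → 1:08 PM UTC.
Sable Harbour is UTC−2:00, so local arrival = 1:08 PM − 2:00 = 11:08 AM on Dec 6.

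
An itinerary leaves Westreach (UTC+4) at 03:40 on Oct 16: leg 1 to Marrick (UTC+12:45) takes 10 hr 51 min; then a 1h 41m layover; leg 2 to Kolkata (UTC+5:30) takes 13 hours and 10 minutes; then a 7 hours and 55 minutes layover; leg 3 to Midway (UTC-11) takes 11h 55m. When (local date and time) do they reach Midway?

Convert departure to UTC: 03:40 − 4:00 = 23:40 UTC on Oct 15.
Add 10 hours 51 minutes leg 1 → 10:31 UTC (Oct 16).
Add 1 hour and 41 minutes layover in Marrick → 12:12 UTC.
Add 13 hours 10 minutes leg 2 → 01:22 UTC (Oct 17).
Add 7 hours and 55 minutes layover in Kolkata → 09:17 UTC.
Add 11 hours and 55 minutes leg 3 → 21:12 UTC.
Midway is UTC−11:00, so local arrival = 21:12 − 11:00 = 10:12 on Oct 17.

10:12 on October 17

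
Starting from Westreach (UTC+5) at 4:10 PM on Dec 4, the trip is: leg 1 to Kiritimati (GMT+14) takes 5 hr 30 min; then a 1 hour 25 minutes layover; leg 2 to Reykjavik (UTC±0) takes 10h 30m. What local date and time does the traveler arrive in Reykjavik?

4:35 AM on Dec 5

Convert departure to UTC: 4:10 PM − 5:00 = 11:10 AM UTC on Dec 4.
Add 5 hours and 30 minutes leg 1 → 4:40 PM UTC.
Add 1 hour 25 minutes layover in Kiritimati → 6:05 PM UTC.
Add 10 hours and 30 minutes leg 2 → 4:35 AM UTC (Dec 5).
Reykjavik is UTC+0, so local arrival is the same: 4:35 AM on Dec 5.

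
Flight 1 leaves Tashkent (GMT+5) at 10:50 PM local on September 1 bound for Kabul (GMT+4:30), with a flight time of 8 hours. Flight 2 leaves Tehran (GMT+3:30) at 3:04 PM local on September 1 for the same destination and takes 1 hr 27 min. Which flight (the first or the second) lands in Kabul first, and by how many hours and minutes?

the second, by 12 hours 49 minutes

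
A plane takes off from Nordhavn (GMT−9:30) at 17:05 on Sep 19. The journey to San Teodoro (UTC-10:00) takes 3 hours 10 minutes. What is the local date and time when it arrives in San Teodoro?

19:45 on Sep 19

San Teodoro is 0:30 behind Nordhavn.
After 3 hours 10 minutes it is 20:15 in Nordhavn.
Shift by the zone difference: 20:15 − 0:30 = 19:45 on Sep 19 in San Teodoro.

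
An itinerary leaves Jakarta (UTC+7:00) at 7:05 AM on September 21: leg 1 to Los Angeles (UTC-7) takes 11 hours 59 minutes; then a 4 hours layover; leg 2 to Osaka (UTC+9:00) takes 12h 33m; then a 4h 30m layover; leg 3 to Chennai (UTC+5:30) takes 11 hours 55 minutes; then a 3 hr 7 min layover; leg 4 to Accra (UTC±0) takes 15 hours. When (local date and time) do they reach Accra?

3:09 PM on September 23

Convert departure to UTC: 7:05 AM − 7:00 = 12:05 AM UTC on Sep 21.
Add 11 hours and 59 minutes leg 1 → 12:04 PM UTC.
Add 4 hours layover in Los Angeles → 4:04 PM UTC.
Add 12 hours and 33 minutes leg 2 → 4:37 AM UTC (Sep 22).
Add 4 hours 30 minutes layover in Osaka → 9:07 AM UTC.
Add 11 hours 55 minutes leg 3 → 9:02 PM UTC.
Add 3 hours 7 minutes layover in Chennai → 12:09 AM UTC (Sep 23).
Add 15 hours leg 4 → 3:09 PM UTC.
Accra is UTC+0, so local arrival is the same: 3:09 PM on Sep 23.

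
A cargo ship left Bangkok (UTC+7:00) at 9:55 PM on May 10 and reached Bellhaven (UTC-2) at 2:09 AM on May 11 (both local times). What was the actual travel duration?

Departure in UTC: 9:55 PM − 7:00 = 2:55 PM on May 10.
Arrival in UTC: 2:09 AM + 2:00 = 4:09 AM on May 11.
Elapsed = 4:09 AM − 2:55 PM (+1 day) = 13 hours 14 minutes.

13 hours 14 minutes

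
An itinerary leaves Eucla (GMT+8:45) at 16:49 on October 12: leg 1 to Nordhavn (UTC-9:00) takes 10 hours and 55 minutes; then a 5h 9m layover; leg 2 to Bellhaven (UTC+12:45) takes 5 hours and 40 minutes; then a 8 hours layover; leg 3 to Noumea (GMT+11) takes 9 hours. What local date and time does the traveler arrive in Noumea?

Convert departure to UTC: 16:49 − 8:45 = 08:04 UTC on Oct 12.
Add 10 hours 55 minutes leg 1 → 18:59 UTC.
Add 5 hours 9 minutes layover in Nordhavn → 00:08 UTC (Oct 13).
Add 5 hours 40 minutes leg 2 → 05:48 UTC.
Add 8 hours layover in Bellhaven → 13:48 UTC.
Add 9 hours leg 3 → 22:48 UTC.
Noumea is UTC+11:00, so local arrival = 22:48 + 11:00 = 09:48 on Oct 14.

09:48 on October 14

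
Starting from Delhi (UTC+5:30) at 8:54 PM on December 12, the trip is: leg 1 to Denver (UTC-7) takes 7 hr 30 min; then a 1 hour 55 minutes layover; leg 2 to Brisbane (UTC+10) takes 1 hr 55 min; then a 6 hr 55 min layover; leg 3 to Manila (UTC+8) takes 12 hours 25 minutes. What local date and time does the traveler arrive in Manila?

6:04 AM on December 14

Convert departure to UTC: 8:54 PM − 5:30 = 3:24 PM UTC on Dec 12.
Add 7 hours 30 minutes leg 1 → 10:54 PM UTC.
Add 1 hour 55 minutes layover in Denver → 12:49 AM UTC (Dec 13).
Add 1 hour and 55 minutes leg 2 → 2:44 AM UTC.
Add 6 hours and 55 minutes layover in Brisbane → 9:39 AM UTC.
Add 12 hours and 25 minutes leg 3 → 10:04 PM UTC.
Manila is UTC+8:00, so local arrival = 10:04 PM + 8:00 = 6:04 AM on Dec 14.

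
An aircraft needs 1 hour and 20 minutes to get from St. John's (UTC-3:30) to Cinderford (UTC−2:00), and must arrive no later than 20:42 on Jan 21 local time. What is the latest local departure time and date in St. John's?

Target arrival in UTC: 20:42 + 2:00 = 22:42 on Jan 21.
Subtract 1 hour and 20 minutes → departure 21:22 UTC on Jan 21.
St. John's is UTC−3:30: 21:22 − 3:30 = 17:52 on Jan 21.

17:52 on January 21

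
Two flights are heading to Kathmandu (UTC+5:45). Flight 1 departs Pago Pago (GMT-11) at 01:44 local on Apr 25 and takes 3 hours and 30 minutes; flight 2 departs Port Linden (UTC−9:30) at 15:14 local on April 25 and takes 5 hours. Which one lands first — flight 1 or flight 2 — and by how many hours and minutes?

Flight 1 in UTC: 01:44 + 11:00 = 12:44 on Apr 25.
+3 hours and 30 minutes → arrive 16:14 UTC on Apr 25.
Flight 2 in UTC: 15:14 + 9:30 = 00:44 on Apr 26.
+5 hours → arrive 05:44 UTC on Apr 26.
Flight 1 lands earlier by 13 hours 30 minutes.

the first, by 13 hours 30 minutes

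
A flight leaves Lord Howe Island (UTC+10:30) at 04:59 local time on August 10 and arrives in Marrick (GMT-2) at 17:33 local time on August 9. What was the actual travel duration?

1 hour 4 minutes

Departure in UTC: 04:59 − 10:30 = 18:29 on Aug 9.
Arrival in UTC: 17:33 + 2:00 = 19:33 on Aug 9.
Elapsed = 19:33 − 18:29 = 1 hour 4 minutes.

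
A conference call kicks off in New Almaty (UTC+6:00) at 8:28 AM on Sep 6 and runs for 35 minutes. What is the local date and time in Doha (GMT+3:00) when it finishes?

Doha is 3:00 behind New Almaty.
After 35 minutes it is 9:03 AM in New Almaty.
Shift by the zone difference: 9:03 AM − 3:00 = 6:03 AM on Sep 6 in Doha.

6:03 AM on September 6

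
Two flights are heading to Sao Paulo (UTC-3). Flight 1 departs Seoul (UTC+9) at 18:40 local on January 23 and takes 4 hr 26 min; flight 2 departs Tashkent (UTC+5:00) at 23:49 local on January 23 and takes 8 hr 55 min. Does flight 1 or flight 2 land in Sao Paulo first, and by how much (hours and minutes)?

the first, by 13 hours 38 minutes

Flight 1 in UTC: 18:40 − 9:00 = 09:40 on Jan 23.
+4 hours 26 minutes → arrive 14:06 UTC on Jan 23.
Flight 2 in UTC: 23:49 − 5:00 = 18:49 on Jan 23.
+8 hours 55 minutes → arrive 03:44 UTC on Jan 24.
Flight 1 lands earlier by 13 hours 38 minutes.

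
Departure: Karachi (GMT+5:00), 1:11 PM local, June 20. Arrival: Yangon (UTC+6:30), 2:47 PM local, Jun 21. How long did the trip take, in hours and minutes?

Yangon is 1:30 ahead of Karachi.
Clock-face elapsed time (ignoring zones) is 25 hours 36 minutes.
Actual elapsed = 25 hours 36 minutes − 1:30 = 24 hours 6 minutes.

24 hours 6 minutes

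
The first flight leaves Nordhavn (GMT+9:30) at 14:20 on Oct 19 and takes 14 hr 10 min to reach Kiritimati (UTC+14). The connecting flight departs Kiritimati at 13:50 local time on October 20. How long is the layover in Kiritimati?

4 hours 50 minutes

Convert departure to UTC: 14:20 − 9:30 = 04:50 UTC on Oct 19.
Add 14 hours and 10 minutes flight time → 19:00 UTC.
Kiritimati is UTC+14:00, so local arrival = 19:00 + 14:00 = 09:00 on Oct 20.
Layover = 13:50 − 09:00 = 4 hours 50 minutes.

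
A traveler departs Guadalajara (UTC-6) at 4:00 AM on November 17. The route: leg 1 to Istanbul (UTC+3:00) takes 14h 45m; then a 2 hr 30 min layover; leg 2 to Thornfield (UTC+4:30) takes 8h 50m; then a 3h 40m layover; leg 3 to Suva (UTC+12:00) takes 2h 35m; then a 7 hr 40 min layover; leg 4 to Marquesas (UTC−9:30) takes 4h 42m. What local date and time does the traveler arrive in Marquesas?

Convert departure to UTC: 4:00 AM + 6:00 = 10:00 AM UTC on Nov 17.
Add 14 hours and 45 minutes leg 1 → 12:45 AM UTC (Nov 18).
Add 2 hours and 30 minutes layover in Istanbul → 3:15 AM UTC.
Add 8 hours 50 minutes leg 2 → 12:05 PM UTC.
Add 3 hours and 40 minutes layover in Thornfield → 3:45 PM UTC.
Add 2 hours and 35 minutes leg 3 → 6:20 PM UTC.
Add 7 hours 40 minutes layover in Suva → 2:00 AM UTC (Nov 19).
Add 4 hours 42 minutes leg 4 → 6:42 AM UTC.
Marquesas is UTC−9:30, so local arrival = 6:42 AM − 9:30 = 9:12 PM on Nov 18.

9:12 PM on November 18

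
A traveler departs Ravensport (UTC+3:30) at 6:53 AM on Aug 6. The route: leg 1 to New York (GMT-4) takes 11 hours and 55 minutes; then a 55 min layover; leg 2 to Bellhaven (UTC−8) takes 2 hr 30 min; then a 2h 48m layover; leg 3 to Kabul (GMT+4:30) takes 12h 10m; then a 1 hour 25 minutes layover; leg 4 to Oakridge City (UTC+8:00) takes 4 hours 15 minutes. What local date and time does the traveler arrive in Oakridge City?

Convert departure to UTC: 6:53 AM − 3:30 = 3:23 AM UTC on Aug 6.
Add 11 hours and 55 minutes leg 1 → 3:18 PM UTC.
Add 55 minutes layover in New York → 4:13 PM UTC.
Add 2 hours 30 minutes leg 2 → 6:43 PM UTC.
Add 2 hours 48 minutes layover in Bellhaven → 9:31 PM UTC.
Add 12 hours 10 minutes leg 3 → 9:41 AM UTC (Aug 7).
Add 1 hour 25 minutes layover in Kabul → 11:06 AM UTC.
Add 4 hours 15 minutes leg 4 → 3:21 PM UTC.
Oakridge City is UTC+8:00, so local arrival = 3:21 PM + 8:00 = 11:21 PM on Aug 7.

11:21 PM on August 7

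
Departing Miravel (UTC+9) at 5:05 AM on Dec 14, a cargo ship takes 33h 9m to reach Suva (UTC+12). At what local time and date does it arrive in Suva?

Suva is 3:00 ahead of Miravel.
After 33 hours and 9 minutes it is 2:14 PM (Dec 15) in Miravel.
Shift by the zone difference: 2:14 PM + 3:00 = 5:14 PM on Dec 15 in Suva.

5:14 PM on Dec 15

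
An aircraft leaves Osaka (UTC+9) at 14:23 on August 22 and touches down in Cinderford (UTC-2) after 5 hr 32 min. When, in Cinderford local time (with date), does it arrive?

08:55 on Aug 22

Cinderford is 11:00 behind Osaka.
After 5 hours 32 minutes it is 19:55 in Osaka.
Shift by the zone difference: 19:55 − 11:00 = 08:55 on Aug 22 in Cinderford.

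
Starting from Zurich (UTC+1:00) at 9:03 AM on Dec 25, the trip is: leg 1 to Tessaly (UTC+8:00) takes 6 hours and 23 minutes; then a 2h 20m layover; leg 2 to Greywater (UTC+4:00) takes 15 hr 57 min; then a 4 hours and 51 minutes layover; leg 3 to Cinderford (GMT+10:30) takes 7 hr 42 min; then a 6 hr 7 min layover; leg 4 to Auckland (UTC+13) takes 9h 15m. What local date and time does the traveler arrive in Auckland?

Convert departure to UTC: 9:03 AM − 1:00 = 8:03 AM UTC on Dec 25.
Add 6 hours 23 minutes leg 1 → 2:26 PM UTC.
Add 2 hours and 20 minutes layover in Tessaly → 4:46 PM UTC.
Add 15 hours and 57 minutes leg 2 → 8:43 AM UTC (Dec 26).
Add 4 hours 51 minutes layover in Greywater → 1:34 PM UTC.
Add 7 hours and 42 minutes leg 3 → 9:16 PM UTC.
Add 6 hours 7 minutes layover in Cinderford → 3:23 AM UTC (Dec 27).
Add 9 hours and 15 minutes leg 4 → 12:38 PM UTC.
Auckland is UTC+13:00, so local arrival = 12:38 PM + 13:00 = 1:38 AM on Dec 28.

1:38 AM on December 28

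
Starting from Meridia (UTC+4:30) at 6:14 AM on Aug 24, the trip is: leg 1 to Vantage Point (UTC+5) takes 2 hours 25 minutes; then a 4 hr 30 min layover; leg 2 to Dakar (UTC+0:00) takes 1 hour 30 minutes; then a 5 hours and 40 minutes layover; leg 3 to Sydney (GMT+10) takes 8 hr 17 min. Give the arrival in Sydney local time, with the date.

10:06 AM on August 25

Convert departure to UTC: 6:14 AM − 4:30 = 1:44 AM UTC on Aug 24.
Add 2 hours 25 minutes leg 1 → 4:09 AM UTC.
Add 4 hours and 30 minutes layover in Vantage Point → 8:39 AM UTC.
Add 1 hour 30 minutes leg 2 → 10:09 AM UTC.
Add 5 hours and 40 minutes layover in Dakar → 3:49 PM UTC.
Add 8 hours and 17 minutes leg 3 → 12:06 AM UTC (Aug 25).
Sydney is UTC+10:00, so local arrival = 12:06 AM + 10:00 = 10:06 AM on Aug 25.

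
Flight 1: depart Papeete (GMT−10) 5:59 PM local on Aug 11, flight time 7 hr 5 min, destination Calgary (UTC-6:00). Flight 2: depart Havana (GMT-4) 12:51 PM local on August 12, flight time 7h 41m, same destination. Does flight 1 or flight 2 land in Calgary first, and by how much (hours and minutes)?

the first, by 13 hours 28 minutes

Flight 1 in UTC: 5:59 PM + 10:00 = 3:59 AM on Aug 12.
+7 hours 5 minutes → arrive 11:04 AM UTC on Aug 12.
Flight 2 in UTC: 12:51 PM + 4:00 = 4:51 PM on Aug 12.
+7 hours 41 minutes → arrive 12:32 AM UTC on Aug 13.
Flight 1 lands earlier by 13 hours 28 minutes.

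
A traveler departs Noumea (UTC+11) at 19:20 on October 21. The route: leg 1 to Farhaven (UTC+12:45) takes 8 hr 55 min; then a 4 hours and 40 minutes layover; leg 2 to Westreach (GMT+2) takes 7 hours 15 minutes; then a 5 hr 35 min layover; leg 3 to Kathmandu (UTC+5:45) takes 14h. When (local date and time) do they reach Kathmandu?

06:30 on October 23

Convert departure to UTC: 19:20 − 11:00 = 08:20 UTC on Oct 21.
Add 8 hours 55 minutes leg 1 → 17:15 UTC.
Add 4 hours and 40 minutes layover in Farhaven → 21:55 UTC.
Add 7 hours and 15 minutes leg 2 → 05:10 UTC (Oct 22).
Add 5 hours and 35 minutes layover in Westreach → 10:45 UTC.
Add 14 hours leg 3 → 00:45 UTC (Oct 23).
Kathmandu is UTC+5:45, so local arrival = 00:45 + 5:45 = 06:30 on Oct 23.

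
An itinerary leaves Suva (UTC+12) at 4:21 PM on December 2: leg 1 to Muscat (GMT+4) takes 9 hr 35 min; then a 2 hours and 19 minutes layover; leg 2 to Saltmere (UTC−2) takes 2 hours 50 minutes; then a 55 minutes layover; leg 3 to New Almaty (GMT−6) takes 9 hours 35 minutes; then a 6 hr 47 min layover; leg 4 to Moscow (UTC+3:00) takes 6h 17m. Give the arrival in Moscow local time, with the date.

Convert departure to UTC: 4:21 PM − 12:00 = 4:21 AM UTC on Dec 2.
Add 9 hours 35 minutes leg 1 → 1:56 PM UTC.
Add 2 hours 19 minutes layover in Muscat → 4:15 PM UTC.
Add 2 hours and 50 minutes leg 2 → 7:05 PM UTC.
Add 55 minutes layover in Saltmere → 8:00 PM UTC.
Add 9 hours and 35 minutes leg 3 → 5:35 AM UTC (Dec 3).
Add 6 hours 47 minutes layover in New Almaty → 12:22 PM UTC.
Add 6 hours 17 minutes leg 4 → 6:39 PM UTC.
Moscow is UTC+3:00, so local arrival = 6:39 PM + 3:00 = 9:39 PM on Dec 3.

9:39 PM on December 3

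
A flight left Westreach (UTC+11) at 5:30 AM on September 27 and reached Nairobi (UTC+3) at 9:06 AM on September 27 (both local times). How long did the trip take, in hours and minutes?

11 hours 36 minutes

Departure in UTC: 5:30 AM − 11:00 = 6:30 PM on Sep 26.
Arrival in UTC: 9:06 AM − 3:00 = 6:06 AM on Sep 27.
Elapsed = 6:06 AM − 6:30 PM (+1 day) = 11 hours 36 minutes.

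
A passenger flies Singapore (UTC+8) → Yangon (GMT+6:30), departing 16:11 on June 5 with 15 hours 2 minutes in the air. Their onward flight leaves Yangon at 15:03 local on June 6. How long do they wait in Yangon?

9 hours 20 minutes

Convert departure to UTC: 16:11 − 8:00 = 08:11 UTC on Jun 5.
Add 15 hours and 2 minutes flight time → 23:13 UTC.
Yangon is UTC+6:30, so local arrival = 23:13 + 6:30 = 05:43 on Jun 6.
Layover = 15:03 − 05:43 = 9 hours 20 minutes.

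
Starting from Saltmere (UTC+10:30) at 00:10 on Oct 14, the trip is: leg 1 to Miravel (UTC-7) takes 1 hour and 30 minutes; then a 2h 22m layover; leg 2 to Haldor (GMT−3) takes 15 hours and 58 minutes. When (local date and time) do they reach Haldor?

Convert departure to UTC: 00:10 − 10:30 = 13:40 UTC on Oct 13.
Add 1 hour and 30 minutes leg 1 → 15:10 UTC.
Add 2 hours 22 minutes layover in Miravel → 17:32 UTC.
Add 15 hours 58 minutes leg 2 → 09:30 UTC (Oct 14).
Haldor is UTC−3:00, so local arrival = 09:30 − 3:00 = 06:30 on Oct 14.

06:30 on October 14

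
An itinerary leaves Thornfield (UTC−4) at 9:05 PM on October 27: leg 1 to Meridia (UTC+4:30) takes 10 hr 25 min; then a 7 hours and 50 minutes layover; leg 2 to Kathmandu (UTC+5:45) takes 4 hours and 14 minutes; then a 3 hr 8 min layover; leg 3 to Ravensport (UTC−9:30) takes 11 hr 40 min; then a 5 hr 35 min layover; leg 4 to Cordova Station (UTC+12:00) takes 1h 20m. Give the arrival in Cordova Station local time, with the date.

9:17 AM on October 30

Convert departure to UTC: 9:05 PM + 4:00 = 1:05 AM UTC on Oct 28.
Add 10 hours 25 minutes leg 1 → 11:30 AM UTC.
Add 7 hours 50 minutes layover in Meridia → 7:20 PM UTC.
Add 4 hours 14 minutes leg 2 → 11:34 PM UTC.
Add 3 hours and 8 minutes layover in Kathmandu → 2:42 AM UTC (Oct 29).
Add 11 hours and 40 minutes leg 3 → 2:22 PM UTC.
Add 5 hours and 35 minutes layover in Ravensport → 7:57 PM UTC.
Add 1 hour 20 minutes leg 4 → 9:17 PM UTC.
Cordova Station is UTC+12:00, so local arrival = 9:17 PM + 12:00 = 9:17 AM on Oct 30.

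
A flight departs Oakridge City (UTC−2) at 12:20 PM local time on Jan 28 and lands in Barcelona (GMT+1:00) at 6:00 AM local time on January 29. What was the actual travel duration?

14 hours 40 minutes

Departure in UTC: 12:20 PM + 2:00 = 2:20 PM on Jan 28.
Arrival in UTC: 6:00 AM − 1:00 = 5:00 AM on Jan 29.
Elapsed = 5:00 AM − 2:20 PM (+1 day) = 14 hours 40 minutes.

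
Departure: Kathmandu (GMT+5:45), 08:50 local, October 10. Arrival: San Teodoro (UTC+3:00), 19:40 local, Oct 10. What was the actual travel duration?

13 hours 35 minutes

San Teodoro is 2:45 behind Kathmandu.
Clock-face elapsed time (ignoring zones) is 10 hours 50 minutes.
Actual elapsed = 10 hours 50 minutes + 2:45 = 13 hours 35 minutes.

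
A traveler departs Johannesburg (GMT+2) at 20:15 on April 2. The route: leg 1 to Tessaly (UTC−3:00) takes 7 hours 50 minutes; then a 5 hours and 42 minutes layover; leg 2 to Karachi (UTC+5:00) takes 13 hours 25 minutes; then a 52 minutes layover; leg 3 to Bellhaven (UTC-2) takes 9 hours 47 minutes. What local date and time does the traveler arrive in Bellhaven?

Convert departure to UTC: 20:15 − 2:00 = 18:15 UTC on Apr 2.
Add 7 hours and 50 minutes leg 1 → 02:05 UTC (Apr 3).
Add 5 hours 42 minutes layover in Tessaly → 07:47 UTC.
Add 13 hours 25 minutes leg 2 → 21:12 UTC.
Add 52 minutes layover in Karachi → 22:04 UTC.
Add 9 hours and 47 minutes leg 3 → 07:51 UTC (Apr 4).
Bellhaven is UTC−2:00, so local arrival = 07:51 − 2:00 = 05:51 on Apr 4.

05:51 on April 4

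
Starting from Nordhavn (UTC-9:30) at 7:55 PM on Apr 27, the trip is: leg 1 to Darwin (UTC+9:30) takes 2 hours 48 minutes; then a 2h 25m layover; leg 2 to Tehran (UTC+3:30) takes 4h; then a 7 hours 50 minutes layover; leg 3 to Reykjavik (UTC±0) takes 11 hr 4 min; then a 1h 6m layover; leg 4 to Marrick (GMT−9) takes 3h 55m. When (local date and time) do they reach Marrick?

5:33 AM on April 29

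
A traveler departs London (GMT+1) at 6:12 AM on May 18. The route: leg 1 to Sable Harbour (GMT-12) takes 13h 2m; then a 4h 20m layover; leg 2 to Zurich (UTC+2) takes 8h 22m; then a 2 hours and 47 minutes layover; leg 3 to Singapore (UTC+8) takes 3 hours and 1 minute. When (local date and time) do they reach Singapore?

8:44 PM on May 19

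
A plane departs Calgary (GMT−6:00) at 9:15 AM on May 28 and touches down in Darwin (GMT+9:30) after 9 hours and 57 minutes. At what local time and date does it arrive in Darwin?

10:42 AM on May 29

Convert departure to UTC: 9:15 AM + 6:00 = 3:15 PM UTC on May 28.
Add 9 hours 57 minutes travel time → 1:12 AM UTC (May 29).
Darwin is UTC+9:30, so local arrival = 1:12 AM + 9:30 = 10:42 AM on May 29.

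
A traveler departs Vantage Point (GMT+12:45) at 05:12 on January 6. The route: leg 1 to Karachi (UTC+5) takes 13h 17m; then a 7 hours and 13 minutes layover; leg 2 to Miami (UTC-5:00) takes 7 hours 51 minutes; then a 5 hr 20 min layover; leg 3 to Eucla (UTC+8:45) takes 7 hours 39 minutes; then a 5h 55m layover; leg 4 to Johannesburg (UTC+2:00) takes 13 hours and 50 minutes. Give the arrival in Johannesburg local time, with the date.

07:32 on Jan 8

Convert departure to UTC: 05:12 − 12:45 = 16:27 UTC on Jan 5.
Add 13 hours and 17 minutes leg 1 → 05:44 UTC (Jan 6).
Add 7 hours 13 minutes layover in Karachi → 12:57 UTC.
Add 7 hours and 51 minutes leg 2 → 20:48 UTC.
Add 5 hours and 20 minutes layover in Miami → 02:08 UTC (Jan 7).
Add 7 hours 39 minutes leg 3 → 09:47 UTC.
Add 5 hours 55 minutes layover in Eucla → 15:42 UTC.
Add 13 hours 50 minutes leg 4 → 05:32 UTC (Jan 8).
Johannesburg is UTC+2:00, so local arrival = 05:32 + 2:00 = 07:32 on Jan 8.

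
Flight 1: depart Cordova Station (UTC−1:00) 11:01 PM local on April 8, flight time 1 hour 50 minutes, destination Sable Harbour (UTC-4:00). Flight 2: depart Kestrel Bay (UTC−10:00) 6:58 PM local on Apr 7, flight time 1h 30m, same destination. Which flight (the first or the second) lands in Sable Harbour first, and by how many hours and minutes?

the second, by 19 hours 23 minutes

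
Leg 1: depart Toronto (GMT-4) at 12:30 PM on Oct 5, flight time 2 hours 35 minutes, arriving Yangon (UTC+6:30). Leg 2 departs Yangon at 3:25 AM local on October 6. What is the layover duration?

Convert departure to UTC: 12:30 PM + 4:00 = 4:30 PM UTC on Oct 5.
Add 2 hours and 35 minutes flight time → 7:05 PM UTC.
Yangon is UTC+6:30, so local arrival = 7:05 PM + 6:30 = 1:35 AM on Oct 6.
Layover = 3:25 AM − 1:35 AM = 1 hour 50 minutes.

1 hour 50 minutes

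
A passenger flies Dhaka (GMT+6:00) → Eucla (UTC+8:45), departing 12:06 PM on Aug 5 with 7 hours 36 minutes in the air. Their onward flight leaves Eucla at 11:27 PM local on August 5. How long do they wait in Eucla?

1 hour

Convert departure to UTC: 12:06 PM − 6:00 = 6:06 AM UTC on Aug 5.
Add 7 hours and 36 minutes flight time → 1:42 PM UTC.
Eucla is UTC+8:45, so local arrival = 1:42 PM + 8:45 = 10:27 PM on Aug 5.
Layover = 11:27 PM − 10:27 PM = 1 hour.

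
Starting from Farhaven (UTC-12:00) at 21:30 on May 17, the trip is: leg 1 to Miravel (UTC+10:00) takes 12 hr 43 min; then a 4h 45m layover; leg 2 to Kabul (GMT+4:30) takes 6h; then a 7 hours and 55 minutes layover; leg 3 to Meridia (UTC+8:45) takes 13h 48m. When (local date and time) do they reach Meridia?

Convert departure to UTC: 21:30 + 12:00 = 09:30 UTC on May 18.
Add 12 hours and 43 minutes leg 1 → 22:13 UTC.
Add 4 hours 45 minutes layover in Miravel → 02:58 UTC (May 19).
Add 6 hours leg 2 → 08:58 UTC.
Add 7 hours 55 minutes layover in Kabul → 16:53 UTC.
Add 13 hours 48 minutes leg 3 → 06:41 UTC (May 20).
Meridia is UTC+8:45, so local arrival = 06:41 + 8:45 = 15:26 on May 20.

15:26 on May 20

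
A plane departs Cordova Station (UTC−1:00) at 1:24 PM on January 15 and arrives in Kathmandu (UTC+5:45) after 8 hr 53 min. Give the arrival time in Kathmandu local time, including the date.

5:02 AM on Jan 16

Convert departure to UTC: 1:24 PM + 1:00 = 2:24 PM UTC on Jan 15.
Add 8 hours and 53 minutes travel time → 11:17 PM UTC.
Kathmandu is UTC+5:45, so local arrival = 11:17 PM + 5:45 = 5:02 AM on Jan 16.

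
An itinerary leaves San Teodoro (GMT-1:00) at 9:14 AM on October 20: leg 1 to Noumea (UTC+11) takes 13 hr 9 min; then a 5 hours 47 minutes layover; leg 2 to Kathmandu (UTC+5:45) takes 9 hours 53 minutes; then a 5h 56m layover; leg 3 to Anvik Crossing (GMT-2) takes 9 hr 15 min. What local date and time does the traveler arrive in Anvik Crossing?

4:14 AM on October 22

Convert departure to UTC: 9:14 AM + 1:00 = 10:14 AM UTC on Oct 20.
Add 13 hours 9 minutes leg 1 → 11:23 PM UTC.
Add 5 hours and 47 minutes layover in Noumea → 5:10 AM UTC (Oct 21).
Add 9 hours and 53 minutes leg 2 → 3:03 PM UTC.
Add 5 hours and 56 minutes layover in Kathmandu → 8:59 PM UTC.
Add 9 hours and 15 minutes leg 3 → 6:14 AM UTC (Oct 22).
Anvik Crossing is UTC−2:00, so local arrival = 6:14 AM − 2:00 = 4:14 AM on Oct 22.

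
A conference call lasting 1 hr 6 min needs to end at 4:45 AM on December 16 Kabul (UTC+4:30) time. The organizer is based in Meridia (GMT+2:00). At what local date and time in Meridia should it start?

1:09 AM on Dec 16

Target end time in UTC: 4:45 AM − 4:30 = 12:15 AM on Dec 16.
Subtract 1 hour 6 minutes → start 11:09 PM UTC on Dec 15.
Meridia is UTC+2:00: 11:09 PM + 2:00 = 1:09 AM on Dec 16.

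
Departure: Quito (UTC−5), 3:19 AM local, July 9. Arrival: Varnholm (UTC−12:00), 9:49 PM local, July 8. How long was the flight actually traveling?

Departure in UTC: 3:19 AM + 5:00 = 8:19 AM on Jul 9.
Arrival in UTC: 9:49 PM + 12:00 = 9:49 AM on Jul 9.
Elapsed = 9:49 AM − 8:19 AM = 1 hour 30 minutes.

1 hour 30 minutes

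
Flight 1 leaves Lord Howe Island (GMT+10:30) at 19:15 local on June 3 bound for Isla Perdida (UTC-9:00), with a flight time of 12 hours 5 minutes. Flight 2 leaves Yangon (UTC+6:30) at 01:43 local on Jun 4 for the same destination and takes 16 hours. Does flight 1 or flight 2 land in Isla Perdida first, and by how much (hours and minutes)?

the first, by 14 hours 23 minutes

Flight 1 in UTC: 19:15 − 10:30 = 08:45 on Jun 3.
+12 hours 5 minutes → arrive 20:50 UTC on Jun 3.
Flight 2 in UTC: 01:43 − 6:30 = 19:13 on Jun 3.
+16 hours → arrive 11:13 UTC on Jun 4.
Flight 1 lands earlier by 14 hours 23 minutes.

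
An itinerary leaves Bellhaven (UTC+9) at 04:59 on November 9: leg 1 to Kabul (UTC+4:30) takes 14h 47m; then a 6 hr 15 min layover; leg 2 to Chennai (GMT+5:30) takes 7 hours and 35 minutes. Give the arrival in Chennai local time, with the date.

06:06 on Nov 10

Convert departure to UTC: 04:59 − 9:00 = 19:59 UTC on Nov 8.
Add 14 hours 47 minutes leg 1 → 10:46 UTC (Nov 9).
Add 6 hours 15 minutes layover in Kabul → 17:01 UTC.
Add 7 hours 35 minutes leg 2 → 00:36 UTC (Nov 10).
Chennai is UTC+5:30, so local arrival = 00:36 + 5:30 = 06:06 on Nov 10.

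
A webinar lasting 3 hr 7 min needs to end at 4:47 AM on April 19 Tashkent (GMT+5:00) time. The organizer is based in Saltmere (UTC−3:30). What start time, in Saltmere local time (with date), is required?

5:10 PM on April 18

Target end time in UTC: 4:47 AM − 5:00 = 11:47 PM on Apr 18.
Subtract 3 hours 7 minutes → start 8:40 PM UTC on Apr 18.
Saltmere is UTC−3:30: 8:40 PM − 3:30 = 5:10 PM on Apr 18.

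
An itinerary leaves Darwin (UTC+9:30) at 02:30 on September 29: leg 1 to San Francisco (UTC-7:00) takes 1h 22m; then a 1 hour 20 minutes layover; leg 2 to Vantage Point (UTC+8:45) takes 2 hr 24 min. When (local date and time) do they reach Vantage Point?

Convert departure to UTC: 02:30 − 9:30 = 17:00 UTC on Sep 28.
Add 1 hour and 22 minutes leg 1 → 18:22 UTC.
Add 1 hour 20 minutes layover in San Francisco → 19:42 UTC.
Add 2 hours and 24 minutes leg 2 → 22:06 UTC.
Vantage Point is UTC+8:45, so local arrival = 22:06 + 8:45 = 06:51 on Sep 29.

06:51 on September 29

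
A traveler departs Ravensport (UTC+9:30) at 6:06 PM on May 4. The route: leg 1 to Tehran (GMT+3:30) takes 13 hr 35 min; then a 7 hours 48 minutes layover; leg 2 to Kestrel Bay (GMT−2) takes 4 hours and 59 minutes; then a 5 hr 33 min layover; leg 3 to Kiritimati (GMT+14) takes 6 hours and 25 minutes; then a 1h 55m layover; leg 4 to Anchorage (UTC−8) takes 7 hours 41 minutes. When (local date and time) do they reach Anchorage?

12:32 AM on May 6

Convert departure to UTC: 6:06 PM − 9:30 = 8:36 AM UTC on May 4.
Add 13 hours and 35 minutes leg 1 → 10:11 PM UTC.
Add 7 hours and 48 minutes layover in Tehran → 5:59 AM UTC (May 5).
Add 4 hours and 59 minutes leg 2 → 10:58 AM UTC.
Add 5 hours 33 minutes layover in Kestrel Bay → 4:31 PM UTC.
Add 6 hours and 25 minutes leg 3 → 10:56 PM UTC.
Add 1 hour 55 minutes layover in Kiritimati → 12:51 AM UTC (May 6).
Add 7 hours 41 minutes leg 4 → 8:32 AM UTC.
Anchorage is UTC−8:00, so local arrival = 8:32 AM − 8:00 = 12:32 AM on May 6.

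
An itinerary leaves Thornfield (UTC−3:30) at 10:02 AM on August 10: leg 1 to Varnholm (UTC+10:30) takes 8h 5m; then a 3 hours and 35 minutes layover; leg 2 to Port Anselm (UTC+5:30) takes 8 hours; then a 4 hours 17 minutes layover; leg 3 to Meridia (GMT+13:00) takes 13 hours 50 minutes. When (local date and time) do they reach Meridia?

Convert departure to UTC: 10:02 AM + 3:30 = 1:32 PM UTC on Aug 10.
Add 8 hours 5 minutes leg 1 → 9:37 PM UTC.
Add 3 hours 35 minutes layover in Varnholm → 1:12 AM UTC (Aug 11).
Add 8 hours leg 2 → 9:12 AM UTC.
Add 4 hours 17 minutes layover in Port Anselm → 1:29 PM UTC.
Add 13 hours and 50 minutes leg 3 → 3:19 AM UTC (Aug 12).
Meridia is UTC+13:00, so local arrival = 3:19 AM + 13:00 = 4:19 PM on Aug 12.

4:19 PM on August 12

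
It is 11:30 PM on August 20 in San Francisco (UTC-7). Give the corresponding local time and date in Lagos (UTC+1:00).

7:30 AM on August 21

In UTC: 11:30 PM + 7:00 = 6:30 AM on Aug 21.
Lagos is UTC+1:00: 6:30 AM + 1:00 = 7:30 AM on Aug 21.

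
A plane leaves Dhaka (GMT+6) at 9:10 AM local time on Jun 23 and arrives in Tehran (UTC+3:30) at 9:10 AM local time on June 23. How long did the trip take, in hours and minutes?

2 hours 30 minutes

Departure in UTC: 9:10 AM − 6:00 = 3:10 AM on Jun 23.
Arrival in UTC: 9:10 AM − 3:30 = 5:40 AM on Jun 23.
Elapsed = 5:40 AM − 3:10 AM = 2 hours 30 minutes.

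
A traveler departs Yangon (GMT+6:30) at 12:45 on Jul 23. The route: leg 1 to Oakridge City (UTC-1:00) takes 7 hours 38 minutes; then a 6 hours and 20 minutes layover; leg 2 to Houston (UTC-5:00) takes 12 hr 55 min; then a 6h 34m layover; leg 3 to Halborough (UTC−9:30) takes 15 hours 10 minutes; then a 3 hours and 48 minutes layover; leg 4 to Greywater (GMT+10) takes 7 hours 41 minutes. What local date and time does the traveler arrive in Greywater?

Convert departure to UTC: 12:45 − 6:30 = 06:15 UTC on Jul 23.
Add 7 hours and 38 minutes leg 1 → 13:53 UTC.
Add 6 hours and 20 minutes layover in Oakridge City → 20:13 UTC.
Add 12 hours 55 minutes leg 2 → 09:08 UTC (Jul 24).
Add 6 hours and 34 minutes layover in Houston → 15:42 UTC.
Add 15 hours and 10 minutes leg 3 → 06:52 UTC (Jul 25).
Add 3 hours and 48 minutes layover in Halborough → 10:40 UTC.
Add 7 hours and 41 minutes leg 4 → 18:21 UTC.
Greywater is UTC+10:00, so local arrival = 18:21 + 10:00 = 04:21 on Jul 26.

04:21 on Jul 26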